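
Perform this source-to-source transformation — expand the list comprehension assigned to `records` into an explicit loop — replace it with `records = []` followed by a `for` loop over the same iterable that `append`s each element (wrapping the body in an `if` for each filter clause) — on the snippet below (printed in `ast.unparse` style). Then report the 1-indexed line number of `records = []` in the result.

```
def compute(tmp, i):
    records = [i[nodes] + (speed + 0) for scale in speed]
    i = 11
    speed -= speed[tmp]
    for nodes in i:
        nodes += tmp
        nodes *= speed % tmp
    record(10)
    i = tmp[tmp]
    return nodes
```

2

Transformed code:
def compute(tmp, i):
    records = []
    for scale in speed:
        records.append(i[nodes] + (speed + 0))
    i = 11
    speed -= speed[tmp]
    for nodes in i:
        nodes += tmp
        nodes *= speed % tmp
    record(10)
    i = tmp[tmp]
    return nodes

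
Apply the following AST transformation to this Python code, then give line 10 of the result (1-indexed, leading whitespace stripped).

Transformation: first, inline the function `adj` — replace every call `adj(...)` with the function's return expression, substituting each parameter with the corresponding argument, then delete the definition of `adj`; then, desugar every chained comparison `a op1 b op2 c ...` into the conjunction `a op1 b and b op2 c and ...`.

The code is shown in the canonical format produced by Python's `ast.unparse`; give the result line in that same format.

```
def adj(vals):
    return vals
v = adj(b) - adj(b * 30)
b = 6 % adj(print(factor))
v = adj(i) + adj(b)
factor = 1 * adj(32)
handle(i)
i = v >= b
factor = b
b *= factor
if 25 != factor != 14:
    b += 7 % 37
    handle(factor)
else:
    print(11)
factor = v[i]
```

b += 7 % 37

Transformed code:
v = b - b * 30
b = 6 % print(factor)
v = i + b
factor = 1 * 32
handle(i)
i = v >= b
factor = b
b *= factor
if 25 != factor and factor != 14:
    b += 7 % 37
    handle(factor)
else:
    print(11)
factor = v[i]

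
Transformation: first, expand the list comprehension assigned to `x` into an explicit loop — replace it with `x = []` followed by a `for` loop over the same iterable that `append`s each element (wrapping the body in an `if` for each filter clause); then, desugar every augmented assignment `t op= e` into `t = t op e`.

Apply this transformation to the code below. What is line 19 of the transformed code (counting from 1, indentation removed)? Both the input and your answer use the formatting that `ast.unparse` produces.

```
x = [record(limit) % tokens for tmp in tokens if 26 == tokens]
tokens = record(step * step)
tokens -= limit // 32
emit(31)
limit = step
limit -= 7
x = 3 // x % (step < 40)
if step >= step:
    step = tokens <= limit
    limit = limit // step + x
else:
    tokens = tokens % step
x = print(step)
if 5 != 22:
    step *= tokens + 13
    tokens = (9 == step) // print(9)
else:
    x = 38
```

tokens = (9 == step) // print(9)

Transformed code:
x = []
for tmp in tokens:
    if 26 == tokens:
        x.append(record(limit) % tokens)
tokens = record(step * step)
tokens = tokens - limit // 32
emit(31)
limit = step
limit = limit - 7
x = 3 // x % (step < 40)
if step >= step:
    step = tokens <= limit
    limit = limit // step + x
else:
    tokens = tokens % step
x = print(step)
if 5 != 22:
    step = step * (tokens + 13)
    tokens = (9 == step) // print(9)
else:
    x = 38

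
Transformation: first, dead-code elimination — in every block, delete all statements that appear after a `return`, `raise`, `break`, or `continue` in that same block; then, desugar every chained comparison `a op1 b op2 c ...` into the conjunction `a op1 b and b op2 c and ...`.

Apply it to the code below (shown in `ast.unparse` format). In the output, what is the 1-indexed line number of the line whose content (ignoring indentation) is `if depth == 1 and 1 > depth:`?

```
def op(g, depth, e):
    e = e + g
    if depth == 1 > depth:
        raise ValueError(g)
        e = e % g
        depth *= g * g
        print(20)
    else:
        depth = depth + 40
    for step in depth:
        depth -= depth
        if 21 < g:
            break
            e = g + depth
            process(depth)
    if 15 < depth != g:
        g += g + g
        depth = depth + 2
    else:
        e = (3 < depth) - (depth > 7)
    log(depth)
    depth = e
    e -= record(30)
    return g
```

3

Transformed code:
def op(g, depth, e):
    e = e + g
    if depth == 1 and 1 > depth:
        raise ValueError(g)
    else:
        depth = depth + 40
    for step in depth:
        depth -= depth
        if 21 < g:
            break
    if 15 < depth and depth != g:
        g += g + g
        depth = depth + 2
    else:
        e = (3 < depth) - (depth > 7)
    log(depth)
    depth = e
    e -= record(30)
    return g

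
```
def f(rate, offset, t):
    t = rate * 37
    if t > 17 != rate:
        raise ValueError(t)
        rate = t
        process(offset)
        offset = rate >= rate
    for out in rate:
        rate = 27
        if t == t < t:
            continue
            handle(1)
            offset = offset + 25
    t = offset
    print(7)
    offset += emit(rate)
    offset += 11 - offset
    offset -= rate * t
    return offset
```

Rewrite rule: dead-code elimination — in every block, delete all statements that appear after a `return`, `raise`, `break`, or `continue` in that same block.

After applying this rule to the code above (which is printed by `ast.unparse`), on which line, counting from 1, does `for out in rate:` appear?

Transformed code:
def f(rate, offset, t):
    t = rate * 37
    if t > 17 != rate:
        raise ValueError(t)
    for out in rate:
        rate = 27
        if t == t < t:
            continue
    t = offset
    print(7)
    offset += emit(rate)
    offset += 11 - offset
    offset -= rate * t
    return offset

5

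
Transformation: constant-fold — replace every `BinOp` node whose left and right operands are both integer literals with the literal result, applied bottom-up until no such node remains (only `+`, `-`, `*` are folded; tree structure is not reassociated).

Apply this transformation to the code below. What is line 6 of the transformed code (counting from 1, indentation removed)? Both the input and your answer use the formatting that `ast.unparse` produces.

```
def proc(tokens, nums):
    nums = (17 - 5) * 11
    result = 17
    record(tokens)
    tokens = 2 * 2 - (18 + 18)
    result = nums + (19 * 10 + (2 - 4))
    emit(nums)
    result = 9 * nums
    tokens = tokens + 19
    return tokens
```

Transformed code:
def proc(tokens, nums):
    nums = 132
    result = 17
    record(tokens)
    tokens = -32
    result = nums + 188
    emit(nums)
    result = 9 * nums
    tokens = tokens + 19
    return tokens

result = nums + 188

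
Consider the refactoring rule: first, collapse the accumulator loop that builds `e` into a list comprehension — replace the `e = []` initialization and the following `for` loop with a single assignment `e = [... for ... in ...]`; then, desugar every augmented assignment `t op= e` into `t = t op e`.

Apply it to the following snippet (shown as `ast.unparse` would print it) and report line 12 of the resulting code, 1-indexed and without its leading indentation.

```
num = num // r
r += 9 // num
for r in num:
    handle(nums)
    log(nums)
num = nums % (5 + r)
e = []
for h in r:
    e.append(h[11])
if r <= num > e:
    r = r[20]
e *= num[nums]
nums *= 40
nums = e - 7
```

nums = e - 7

Transformed code:
num = num // r
r = r + 9 // num
for r in num:
    handle(nums)
    log(nums)
num = nums % (5 + r)
e = [h[11] for h in r]
if r <= num > e:
    r = r[20]
e = e * num[nums]
nums = nums * 40
nums = e - 7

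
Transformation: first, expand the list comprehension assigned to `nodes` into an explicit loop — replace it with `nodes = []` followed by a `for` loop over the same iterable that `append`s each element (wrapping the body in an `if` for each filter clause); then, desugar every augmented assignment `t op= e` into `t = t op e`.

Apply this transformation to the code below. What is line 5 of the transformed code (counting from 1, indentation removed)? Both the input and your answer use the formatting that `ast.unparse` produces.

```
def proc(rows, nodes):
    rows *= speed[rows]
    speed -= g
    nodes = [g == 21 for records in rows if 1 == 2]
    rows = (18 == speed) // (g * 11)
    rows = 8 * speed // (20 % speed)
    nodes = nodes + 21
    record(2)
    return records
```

Transformed code:
def proc(rows, nodes):
    rows = rows * speed[rows]
    speed = speed - g
    nodes = []
    for records in rows:
        if 1 == 2:
            nodes.append(g == 21)
    rows = (18 == speed) // (g * 11)
    rows = 8 * speed // (20 % speed)
    nodes = nodes + 21
    record(2)
    return records

for records in rows:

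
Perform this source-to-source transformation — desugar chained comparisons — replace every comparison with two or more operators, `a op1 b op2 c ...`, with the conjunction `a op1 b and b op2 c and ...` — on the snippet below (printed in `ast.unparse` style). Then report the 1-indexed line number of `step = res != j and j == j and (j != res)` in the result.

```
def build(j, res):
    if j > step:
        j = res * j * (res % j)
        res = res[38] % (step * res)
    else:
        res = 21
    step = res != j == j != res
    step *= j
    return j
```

Transformed code:
def build(j, res):
    if j > step:
        j = res * j * (res % j)
        res = res[38] % (step * res)
    else:
        res = 21
    step = res != j and j == j and (j != res)
    step *= j
    return j

7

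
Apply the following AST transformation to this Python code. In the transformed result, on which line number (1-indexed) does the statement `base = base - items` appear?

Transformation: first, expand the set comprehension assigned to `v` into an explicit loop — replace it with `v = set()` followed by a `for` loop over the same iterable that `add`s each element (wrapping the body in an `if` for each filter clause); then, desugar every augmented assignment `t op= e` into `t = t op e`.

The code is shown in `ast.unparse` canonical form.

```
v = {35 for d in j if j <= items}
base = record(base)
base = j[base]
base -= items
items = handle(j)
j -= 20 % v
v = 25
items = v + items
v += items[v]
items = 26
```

7

Transformed code:
v = set()
for d in j:
    if j <= items:
        v.add(35)
base = record(base)
base = j[base]
base = base - items
items = handle(j)
j = j - 20 % v
v = 25
items = v + items
v = v + items[v]
items = 26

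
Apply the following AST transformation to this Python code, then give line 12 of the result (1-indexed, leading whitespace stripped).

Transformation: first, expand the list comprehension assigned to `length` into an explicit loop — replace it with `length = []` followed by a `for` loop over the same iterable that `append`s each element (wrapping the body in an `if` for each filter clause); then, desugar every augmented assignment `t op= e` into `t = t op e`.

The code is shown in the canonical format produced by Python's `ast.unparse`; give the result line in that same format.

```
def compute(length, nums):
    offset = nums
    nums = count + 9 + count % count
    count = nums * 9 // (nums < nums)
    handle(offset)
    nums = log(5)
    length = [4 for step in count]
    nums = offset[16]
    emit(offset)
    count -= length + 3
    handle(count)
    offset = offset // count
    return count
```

Transformed code:
def compute(length, nums):
    offset = nums
    nums = count + 9 + count % count
    count = nums * 9 // (nums < nums)
    handle(offset)
    nums = log(5)
    length = []
    for step in count:
        length.append(4)
    nums = offset[16]
    emit(offset)
    count = count - (length + 3)
    handle(count)
    offset = offset // count
    return count

count = count - (length + 3)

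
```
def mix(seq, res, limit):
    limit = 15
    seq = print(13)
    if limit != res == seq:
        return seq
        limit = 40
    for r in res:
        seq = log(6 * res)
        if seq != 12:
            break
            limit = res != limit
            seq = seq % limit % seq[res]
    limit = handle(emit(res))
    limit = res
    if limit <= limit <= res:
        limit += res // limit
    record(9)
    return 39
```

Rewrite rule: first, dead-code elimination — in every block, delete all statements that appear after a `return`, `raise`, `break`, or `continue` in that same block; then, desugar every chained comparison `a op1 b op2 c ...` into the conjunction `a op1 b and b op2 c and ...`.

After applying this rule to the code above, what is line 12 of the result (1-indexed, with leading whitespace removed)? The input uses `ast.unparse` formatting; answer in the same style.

Transformed code:
def mix(seq, res, limit):
    limit = 15
    seq = print(13)
    if limit != res and res == seq:
        return seq
    for r in res:
        seq = log(6 * res)
        if seq != 12:
            break
    limit = handle(emit(res))
    limit = res
    if limit <= limit and limit <= res:
        limit += res // limit
    record(9)
    return 39

if limit <= limit and limit <= res:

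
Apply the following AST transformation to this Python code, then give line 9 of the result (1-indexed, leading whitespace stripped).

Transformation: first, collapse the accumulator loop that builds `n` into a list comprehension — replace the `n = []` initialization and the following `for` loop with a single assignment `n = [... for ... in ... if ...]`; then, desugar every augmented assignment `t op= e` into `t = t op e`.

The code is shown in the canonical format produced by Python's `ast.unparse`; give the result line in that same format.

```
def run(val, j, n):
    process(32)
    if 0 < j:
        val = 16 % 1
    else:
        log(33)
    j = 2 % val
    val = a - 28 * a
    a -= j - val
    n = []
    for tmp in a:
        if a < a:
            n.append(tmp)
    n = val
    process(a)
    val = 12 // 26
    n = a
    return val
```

Transformed code:
def run(val, j, n):
    process(32)
    if 0 < j:
        val = 16 % 1
    else:
        log(33)
    j = 2 % val
    val = a - 28 * a
    a = a - (j - val)
    n = [tmp for tmp in a if a < a]
    n = val
    process(a)
    val = 12 // 26
    n = a
    return val

a = a - (j - val)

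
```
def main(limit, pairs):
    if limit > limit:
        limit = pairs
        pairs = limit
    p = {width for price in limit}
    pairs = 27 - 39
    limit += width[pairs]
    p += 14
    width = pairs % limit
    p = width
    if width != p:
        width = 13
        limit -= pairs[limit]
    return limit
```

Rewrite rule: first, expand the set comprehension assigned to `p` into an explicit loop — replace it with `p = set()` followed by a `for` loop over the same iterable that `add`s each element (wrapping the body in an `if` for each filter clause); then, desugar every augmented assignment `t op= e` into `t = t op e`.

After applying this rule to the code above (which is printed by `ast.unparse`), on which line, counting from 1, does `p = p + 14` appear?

10

Transformed code:
def main(limit, pairs):
    if limit > limit:
        limit = pairs
        pairs = limit
    p = set()
    for price in limit:
        p.add(width)
    pairs = 27 - 39
    limit = limit + width[pairs]
    p = p + 14
    width = pairs % limit
    p = width
    if width != p:
        width = 13
        limit = limit - pairs[limit]
    return limit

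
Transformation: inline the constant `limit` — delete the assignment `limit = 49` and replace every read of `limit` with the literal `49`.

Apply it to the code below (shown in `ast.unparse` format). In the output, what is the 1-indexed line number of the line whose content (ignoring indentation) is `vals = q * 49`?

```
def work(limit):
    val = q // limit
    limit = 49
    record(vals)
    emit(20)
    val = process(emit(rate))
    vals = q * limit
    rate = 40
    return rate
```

6

Transformed code:
def work(limit):
    val = q // 49
    record(vals)
    emit(20)
    val = process(emit(rate))
    vals = q * 49
    rate = 40
    return rate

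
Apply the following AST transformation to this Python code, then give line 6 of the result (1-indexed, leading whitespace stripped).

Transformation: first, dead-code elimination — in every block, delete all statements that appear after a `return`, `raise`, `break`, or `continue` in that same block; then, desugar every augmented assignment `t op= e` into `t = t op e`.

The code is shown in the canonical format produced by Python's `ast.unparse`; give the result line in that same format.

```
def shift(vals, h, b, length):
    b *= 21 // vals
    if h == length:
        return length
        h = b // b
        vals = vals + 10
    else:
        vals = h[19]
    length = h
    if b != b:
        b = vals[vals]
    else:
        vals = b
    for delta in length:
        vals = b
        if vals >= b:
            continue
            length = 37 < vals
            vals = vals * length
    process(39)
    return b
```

vals = h[19]

Transformed code:
def shift(vals, h, b, length):
    b = b * (21 // vals)
    if h == length:
        return length
    else:
        vals = h[19]
    length = h
    if b != b:
        b = vals[vals]
    else:
        vals = b
    for delta in length:
        vals = b
        if vals >= b:
            continue
    process(39)
    return b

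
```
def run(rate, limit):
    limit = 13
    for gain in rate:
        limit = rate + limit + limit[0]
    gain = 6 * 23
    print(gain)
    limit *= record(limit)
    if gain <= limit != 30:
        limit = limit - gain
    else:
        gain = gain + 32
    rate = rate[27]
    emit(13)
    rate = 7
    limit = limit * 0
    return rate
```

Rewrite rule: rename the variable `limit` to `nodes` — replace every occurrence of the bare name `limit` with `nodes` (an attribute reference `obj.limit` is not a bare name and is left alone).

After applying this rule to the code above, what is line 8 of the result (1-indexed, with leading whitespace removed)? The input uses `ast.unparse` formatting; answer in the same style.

Transformed code:
def run(rate, nodes):
    nodes = 13
    for gain in rate:
        nodes = rate + nodes + nodes[0]
    gain = 6 * 23
    print(gain)
    nodes *= record(nodes)
    if gain <= nodes != 30:
        nodes = nodes - gain
    else:
        gain = gain + 32
    rate = rate[27]
    emit(13)
    rate = 7
    nodes = nodes * 0
    return rate

if gain <= nodes != 30:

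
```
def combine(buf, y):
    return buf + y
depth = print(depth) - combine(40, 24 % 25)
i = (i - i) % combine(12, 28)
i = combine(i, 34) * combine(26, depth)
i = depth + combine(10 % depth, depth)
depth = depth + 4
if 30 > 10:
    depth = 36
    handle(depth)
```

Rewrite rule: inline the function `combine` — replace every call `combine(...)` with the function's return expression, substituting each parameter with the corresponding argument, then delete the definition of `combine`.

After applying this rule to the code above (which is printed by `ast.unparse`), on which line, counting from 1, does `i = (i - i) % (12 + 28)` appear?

2

Transformed code:
depth = print(depth) - (40 + 24 % 25)
i = (i - i) % (12 + 28)
i = (i + 34) * (26 + depth)
i = depth + (10 % depth + depth)
depth = depth + 4
if 30 > 10:
    depth = 36
    handle(depth)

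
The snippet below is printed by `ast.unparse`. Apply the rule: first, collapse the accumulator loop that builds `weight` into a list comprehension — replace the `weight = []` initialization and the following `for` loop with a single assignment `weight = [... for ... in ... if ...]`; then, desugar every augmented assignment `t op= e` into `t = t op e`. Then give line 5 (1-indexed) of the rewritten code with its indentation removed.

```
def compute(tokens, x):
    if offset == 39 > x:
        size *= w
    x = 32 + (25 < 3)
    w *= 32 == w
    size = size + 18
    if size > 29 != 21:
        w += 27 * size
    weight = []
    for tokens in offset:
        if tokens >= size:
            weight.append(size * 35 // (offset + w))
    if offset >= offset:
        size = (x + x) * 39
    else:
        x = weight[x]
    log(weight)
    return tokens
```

Transformed code:
def compute(tokens, x):
    if offset == 39 > x:
        size = size * w
    x = 32 + (25 < 3)
    w = w * (32 == w)
    size = size + 18
    if size > 29 != 21:
        w = w + 27 * size
    weight = [size * 35 // (offset + w) for tokens in offset if tokens >= size]
    if offset >= offset:
        size = (x + x) * 39
    else:
        x = weight[x]
    log(weight)
    return tokens

w = w * (32 == w)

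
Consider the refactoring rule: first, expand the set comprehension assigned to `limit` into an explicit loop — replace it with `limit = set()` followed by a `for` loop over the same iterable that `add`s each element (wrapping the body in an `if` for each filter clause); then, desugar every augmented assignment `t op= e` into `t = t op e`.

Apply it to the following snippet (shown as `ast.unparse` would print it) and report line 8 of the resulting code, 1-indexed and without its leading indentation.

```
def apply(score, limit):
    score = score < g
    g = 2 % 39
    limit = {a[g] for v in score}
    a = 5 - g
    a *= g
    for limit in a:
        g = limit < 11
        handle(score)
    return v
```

Transformed code:
def apply(score, limit):
    score = score < g
    g = 2 % 39
    limit = set()
    for v in score:
        limit.add(a[g])
    a = 5 - g
    a = a * g
    for limit in a:
        g = limit < 11
        handle(score)
    return v

a = a * g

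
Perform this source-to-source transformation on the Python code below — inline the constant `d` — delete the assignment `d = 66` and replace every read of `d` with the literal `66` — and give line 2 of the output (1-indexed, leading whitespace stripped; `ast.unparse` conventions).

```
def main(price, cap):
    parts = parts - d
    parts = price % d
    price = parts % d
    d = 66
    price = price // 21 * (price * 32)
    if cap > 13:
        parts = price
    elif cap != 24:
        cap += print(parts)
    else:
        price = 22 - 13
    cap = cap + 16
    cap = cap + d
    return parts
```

Transformed code:
def main(price, cap):
    parts = parts - 66
    parts = price % 66
    price = parts % 66
    price = price // 21 * (price * 32)
    if cap > 13:
        parts = price
    elif cap != 24:
        cap += print(parts)
    else:
        price = 22 - 13
    cap = cap + 16
    cap = cap + 66
    return parts

parts = parts - 66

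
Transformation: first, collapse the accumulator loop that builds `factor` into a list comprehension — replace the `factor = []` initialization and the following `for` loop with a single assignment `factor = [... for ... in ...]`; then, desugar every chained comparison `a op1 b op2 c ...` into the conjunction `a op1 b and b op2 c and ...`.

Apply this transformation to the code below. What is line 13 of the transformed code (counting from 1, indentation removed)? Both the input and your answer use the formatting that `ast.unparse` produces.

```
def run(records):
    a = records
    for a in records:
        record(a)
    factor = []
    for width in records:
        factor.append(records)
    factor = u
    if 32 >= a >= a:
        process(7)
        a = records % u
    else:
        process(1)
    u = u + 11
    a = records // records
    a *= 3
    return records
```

Transformed code:
def run(records):
    a = records
    for a in records:
        record(a)
    factor = [records for width in records]
    factor = u
    if 32 >= a and a >= a:
        process(7)
        a = records % u
    else:
        process(1)
    u = u + 11
    a = records // records
    a *= 3
    return records

a = records // records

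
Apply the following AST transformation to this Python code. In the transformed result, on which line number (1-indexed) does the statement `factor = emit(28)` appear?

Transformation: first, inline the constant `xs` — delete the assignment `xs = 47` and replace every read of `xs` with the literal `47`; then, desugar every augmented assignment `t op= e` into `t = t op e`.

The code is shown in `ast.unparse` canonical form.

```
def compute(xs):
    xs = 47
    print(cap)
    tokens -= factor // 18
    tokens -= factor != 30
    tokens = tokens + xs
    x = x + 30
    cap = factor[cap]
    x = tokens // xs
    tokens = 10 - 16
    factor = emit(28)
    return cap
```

Transformed code:
def compute(xs):
    print(cap)
    tokens = tokens - factor // 18
    tokens = tokens - (factor != 30)
    tokens = tokens + 47
    x = x + 30
    cap = factor[cap]
    x = tokens // 47
    tokens = 10 - 16
    factor = emit(28)
    return cap

10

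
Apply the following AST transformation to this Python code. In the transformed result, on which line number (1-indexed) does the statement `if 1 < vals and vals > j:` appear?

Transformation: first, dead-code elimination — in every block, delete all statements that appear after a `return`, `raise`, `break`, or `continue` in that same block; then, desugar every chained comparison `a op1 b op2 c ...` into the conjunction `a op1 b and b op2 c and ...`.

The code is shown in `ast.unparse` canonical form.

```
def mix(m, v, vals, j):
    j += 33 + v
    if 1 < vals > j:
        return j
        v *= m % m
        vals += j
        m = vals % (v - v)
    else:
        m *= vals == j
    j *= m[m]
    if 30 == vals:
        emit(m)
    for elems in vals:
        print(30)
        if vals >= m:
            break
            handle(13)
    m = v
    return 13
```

Transformed code:
def mix(m, v, vals, j):
    j += 33 + v
    if 1 < vals and vals > j:
        return j
    else:
        m *= vals == j
    j *= m[m]
    if 30 == vals:
        emit(m)
    for elems in vals:
        print(30)
        if vals >= m:
            break
    m = v
    return 13

3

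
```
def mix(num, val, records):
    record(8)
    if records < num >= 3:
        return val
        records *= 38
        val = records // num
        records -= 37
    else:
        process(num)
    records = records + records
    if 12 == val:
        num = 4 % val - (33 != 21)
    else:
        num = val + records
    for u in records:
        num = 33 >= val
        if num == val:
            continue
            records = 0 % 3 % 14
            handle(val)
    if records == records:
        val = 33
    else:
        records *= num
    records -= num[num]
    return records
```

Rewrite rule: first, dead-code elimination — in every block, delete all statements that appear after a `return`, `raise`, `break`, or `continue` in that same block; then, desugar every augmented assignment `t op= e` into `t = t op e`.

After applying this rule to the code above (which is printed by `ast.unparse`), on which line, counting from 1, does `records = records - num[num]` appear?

Transformed code:
def mix(num, val, records):
    record(8)
    if records < num >= 3:
        return val
    else:
        process(num)
    records = records + records
    if 12 == val:
        num = 4 % val - (33 != 21)
    else:
        num = val + records
    for u in records:
        num = 33 >= val
        if num == val:
            continue
    if records == records:
        val = 33
    else:
        records = records * num
    records = records - num[num]
    return records

20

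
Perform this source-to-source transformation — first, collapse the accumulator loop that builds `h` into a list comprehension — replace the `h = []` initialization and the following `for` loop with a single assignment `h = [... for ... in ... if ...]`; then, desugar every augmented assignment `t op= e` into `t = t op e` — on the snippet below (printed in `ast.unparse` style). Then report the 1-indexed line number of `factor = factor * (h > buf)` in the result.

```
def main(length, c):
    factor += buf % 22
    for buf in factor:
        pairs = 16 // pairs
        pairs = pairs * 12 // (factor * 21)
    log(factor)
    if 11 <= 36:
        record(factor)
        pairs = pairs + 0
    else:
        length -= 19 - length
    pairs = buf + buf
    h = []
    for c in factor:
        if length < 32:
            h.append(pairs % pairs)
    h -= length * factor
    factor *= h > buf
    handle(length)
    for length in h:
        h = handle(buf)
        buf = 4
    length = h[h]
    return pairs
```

15

Transformed code:
def main(length, c):
    factor = factor + buf % 22
    for buf in factor:
        pairs = 16 // pairs
        pairs = pairs * 12 // (factor * 21)
    log(factor)
    if 11 <= 36:
        record(factor)
        pairs = pairs + 0
    else:
        length = length - (19 - length)
    pairs = buf + buf
    h = [pairs % pairs for c in factor if length < 32]
    h = h - length * factor
    factor = factor * (h > buf)
    handle(length)
    for length in h:
        h = handle(buf)
        buf = 4
    length = h[h]
    return pairs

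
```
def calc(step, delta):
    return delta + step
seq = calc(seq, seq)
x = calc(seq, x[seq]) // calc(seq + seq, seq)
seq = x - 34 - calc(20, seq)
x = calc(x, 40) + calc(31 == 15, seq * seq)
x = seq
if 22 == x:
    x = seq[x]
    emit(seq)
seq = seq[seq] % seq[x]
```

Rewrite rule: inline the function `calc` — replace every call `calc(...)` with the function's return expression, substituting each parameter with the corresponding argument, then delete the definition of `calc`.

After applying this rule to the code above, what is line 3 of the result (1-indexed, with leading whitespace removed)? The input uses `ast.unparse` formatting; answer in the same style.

seq = x - 34 - (seq + 20)

Transformed code:
seq = seq + seq
x = (x[seq] + seq) // (seq + (seq + seq))
seq = x - 34 - (seq + 20)
x = 40 + x + (seq * seq + (31 == 15))
x = seq
if 22 == x:
    x = seq[x]
    emit(seq)
seq = seq[seq] % seq[x]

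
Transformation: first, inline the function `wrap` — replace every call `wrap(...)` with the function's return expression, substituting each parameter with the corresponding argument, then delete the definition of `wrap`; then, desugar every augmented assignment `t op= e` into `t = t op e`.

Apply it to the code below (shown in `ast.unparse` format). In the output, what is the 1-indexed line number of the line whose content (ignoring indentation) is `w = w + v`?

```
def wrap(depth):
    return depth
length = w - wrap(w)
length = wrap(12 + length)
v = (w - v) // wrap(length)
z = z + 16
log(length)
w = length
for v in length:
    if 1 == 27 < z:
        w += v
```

Transformed code:
length = w - w
length = 12 + length
v = (w - v) // length
z = z + 16
log(length)
w = length
for v in length:
    if 1 == 27 < z:
        w = w + v

9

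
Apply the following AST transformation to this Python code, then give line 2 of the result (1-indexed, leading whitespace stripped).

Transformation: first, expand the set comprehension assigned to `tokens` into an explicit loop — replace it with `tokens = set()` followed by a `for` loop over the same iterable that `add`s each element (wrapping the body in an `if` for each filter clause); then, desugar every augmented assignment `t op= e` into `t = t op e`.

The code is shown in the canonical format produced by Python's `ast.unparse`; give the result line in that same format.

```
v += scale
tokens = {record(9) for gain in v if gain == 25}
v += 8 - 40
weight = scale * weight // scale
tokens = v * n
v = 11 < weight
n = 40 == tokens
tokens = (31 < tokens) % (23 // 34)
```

tokens = set()

Transformed code:
v = v + scale
tokens = set()
for gain in v:
    if gain == 25:
        tokens.add(record(9))
v = v + (8 - 40)
weight = scale * weight // scale
tokens = v * n
v = 11 < weight
n = 40 == tokens
tokens = (31 < tokens) % (23 // 34)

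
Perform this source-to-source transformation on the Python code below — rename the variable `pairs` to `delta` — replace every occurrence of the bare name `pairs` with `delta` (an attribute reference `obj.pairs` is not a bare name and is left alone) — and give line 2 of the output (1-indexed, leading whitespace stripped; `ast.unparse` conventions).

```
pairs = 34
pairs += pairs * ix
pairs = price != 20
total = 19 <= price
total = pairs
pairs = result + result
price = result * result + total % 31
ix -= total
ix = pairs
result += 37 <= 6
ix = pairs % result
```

Transformed code:
delta = 34
delta += delta * ix
delta = price != 20
total = 19 <= price
total = delta
delta = result + result
price = result * result + total % 31
ix -= total
ix = delta
result += 37 <= 6
ix = delta % result

delta += delta * ix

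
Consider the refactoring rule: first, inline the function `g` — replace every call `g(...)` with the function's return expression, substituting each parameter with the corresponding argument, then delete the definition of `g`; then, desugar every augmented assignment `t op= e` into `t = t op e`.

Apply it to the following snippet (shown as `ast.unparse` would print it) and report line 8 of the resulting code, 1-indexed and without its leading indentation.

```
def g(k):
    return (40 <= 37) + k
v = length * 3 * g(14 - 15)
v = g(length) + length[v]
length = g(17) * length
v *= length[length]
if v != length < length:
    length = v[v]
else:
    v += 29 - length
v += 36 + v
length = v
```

Transformed code:
v = length * 3 * ((40 <= 37) + (14 - 15))
v = (40 <= 37) + length + length[v]
length = ((40 <= 37) + 17) * length
v = v * length[length]
if v != length < length:
    length = v[v]
else:
    v = v + (29 - length)
v = v + (36 + v)
length = v

v = v + (29 - length)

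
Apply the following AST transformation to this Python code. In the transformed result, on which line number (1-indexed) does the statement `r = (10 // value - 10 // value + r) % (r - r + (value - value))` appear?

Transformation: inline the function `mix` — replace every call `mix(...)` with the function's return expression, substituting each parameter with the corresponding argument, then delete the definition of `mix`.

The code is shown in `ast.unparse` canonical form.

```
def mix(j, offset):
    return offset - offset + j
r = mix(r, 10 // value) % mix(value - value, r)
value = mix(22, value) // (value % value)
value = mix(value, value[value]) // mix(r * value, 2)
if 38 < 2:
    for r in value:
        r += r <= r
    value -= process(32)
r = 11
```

Transformed code:
r = (10 // value - 10 // value + r) % (r - r + (value - value))
value = (value - value + 22) // (value % value)
value = (value[value] - value[value] + value) // (2 - 2 + r * value)
if 38 < 2:
    for r in value:
        r += r <= r
    value -= process(32)
r = 11

1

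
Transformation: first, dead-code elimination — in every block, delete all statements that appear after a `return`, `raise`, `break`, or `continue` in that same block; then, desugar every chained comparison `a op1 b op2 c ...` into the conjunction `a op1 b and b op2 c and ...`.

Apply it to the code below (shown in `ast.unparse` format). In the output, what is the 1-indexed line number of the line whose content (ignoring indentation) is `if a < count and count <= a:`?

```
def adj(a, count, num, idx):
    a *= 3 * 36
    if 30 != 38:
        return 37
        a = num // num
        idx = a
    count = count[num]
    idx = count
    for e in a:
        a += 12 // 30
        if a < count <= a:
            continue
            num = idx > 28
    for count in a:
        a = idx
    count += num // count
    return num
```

9

Transformed code:
def adj(a, count, num, idx):
    a *= 3 * 36
    if 30 != 38:
        return 37
    count = count[num]
    idx = count
    for e in a:
        a += 12 // 30
        if a < count and count <= a:
            continue
    for count in a:
        a = idx
    count += num // count
    return num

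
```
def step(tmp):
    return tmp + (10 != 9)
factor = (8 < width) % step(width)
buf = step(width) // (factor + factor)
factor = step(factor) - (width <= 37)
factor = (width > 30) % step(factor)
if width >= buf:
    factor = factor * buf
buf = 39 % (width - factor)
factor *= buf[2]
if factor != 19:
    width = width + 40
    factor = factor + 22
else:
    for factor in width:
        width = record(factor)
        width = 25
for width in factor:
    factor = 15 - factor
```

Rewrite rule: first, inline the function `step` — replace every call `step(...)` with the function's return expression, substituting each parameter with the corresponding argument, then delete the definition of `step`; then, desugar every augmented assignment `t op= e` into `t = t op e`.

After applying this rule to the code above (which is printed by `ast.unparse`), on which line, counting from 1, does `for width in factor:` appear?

Transformed code:
factor = (8 < width) % (width + (10 != 9))
buf = (width + (10 != 9)) // (factor + factor)
factor = factor + (10 != 9) - (width <= 37)
factor = (width > 30) % (factor + (10 != 9))
if width >= buf:
    factor = factor * buf
buf = 39 % (width - factor)
factor = factor * buf[2]
if factor != 19:
    width = width + 40
    factor = factor + 22
else:
    for factor in width:
        width = record(factor)
        width = 25
for width in factor:
    factor = 15 - factor

16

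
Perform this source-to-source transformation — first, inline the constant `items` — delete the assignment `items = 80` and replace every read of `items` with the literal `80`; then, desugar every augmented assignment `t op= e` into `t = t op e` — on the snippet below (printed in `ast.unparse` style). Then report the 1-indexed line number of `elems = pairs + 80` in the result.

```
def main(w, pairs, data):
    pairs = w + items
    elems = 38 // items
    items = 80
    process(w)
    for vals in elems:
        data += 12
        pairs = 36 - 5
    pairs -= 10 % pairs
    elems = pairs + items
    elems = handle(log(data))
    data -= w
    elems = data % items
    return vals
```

Transformed code:
def main(w, pairs, data):
    pairs = w + 80
    elems = 38 // 80
    process(w)
    for vals in elems:
        data = data + 12
        pairs = 36 - 5
    pairs = pairs - 10 % pairs
    elems = pairs + 80
    elems = handle(log(data))
    data = data - w
    elems = data % 80
    return vals

9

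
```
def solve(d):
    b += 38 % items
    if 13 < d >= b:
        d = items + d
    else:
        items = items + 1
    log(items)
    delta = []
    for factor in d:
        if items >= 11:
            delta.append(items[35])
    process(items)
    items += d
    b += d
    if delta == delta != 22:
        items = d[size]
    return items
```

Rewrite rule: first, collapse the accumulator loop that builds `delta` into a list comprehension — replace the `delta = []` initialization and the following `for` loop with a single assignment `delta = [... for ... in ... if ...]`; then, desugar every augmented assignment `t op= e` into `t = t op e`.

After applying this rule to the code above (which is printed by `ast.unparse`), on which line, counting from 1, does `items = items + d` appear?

10

Transformed code:
def solve(d):
    b = b + 38 % items
    if 13 < d >= b:
        d = items + d
    else:
        items = items + 1
    log(items)
    delta = [items[35] for factor in d if items >= 11]
    process(items)
    items = items + d
    b = b + d
    if delta == delta != 22:
        items = d[size]
    return items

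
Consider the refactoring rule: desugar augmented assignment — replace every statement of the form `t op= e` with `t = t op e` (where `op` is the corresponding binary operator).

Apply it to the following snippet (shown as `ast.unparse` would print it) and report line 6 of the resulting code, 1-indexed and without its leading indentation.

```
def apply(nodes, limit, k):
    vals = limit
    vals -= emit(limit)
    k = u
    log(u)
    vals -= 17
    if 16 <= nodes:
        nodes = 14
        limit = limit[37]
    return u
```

vals = vals - 17

Transformed code:
def apply(nodes, limit, k):
    vals = limit
    vals = vals - emit(limit)
    k = u
    log(u)
    vals = vals - 17
    if 16 <= nodes:
        nodes = 14
        limit = limit[37]
    return u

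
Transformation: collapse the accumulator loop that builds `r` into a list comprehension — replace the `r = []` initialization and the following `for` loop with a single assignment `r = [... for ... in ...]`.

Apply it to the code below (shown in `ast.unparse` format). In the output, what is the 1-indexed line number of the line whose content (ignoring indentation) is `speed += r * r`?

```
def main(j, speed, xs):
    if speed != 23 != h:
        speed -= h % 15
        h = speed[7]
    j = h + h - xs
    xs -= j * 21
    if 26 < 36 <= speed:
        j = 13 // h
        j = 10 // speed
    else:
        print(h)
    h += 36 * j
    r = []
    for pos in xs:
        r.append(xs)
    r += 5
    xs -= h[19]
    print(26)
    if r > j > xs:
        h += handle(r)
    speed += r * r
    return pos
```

19

Transformed code:
def main(j, speed, xs):
    if speed != 23 != h:
        speed -= h % 15
        h = speed[7]
    j = h + h - xs
    xs -= j * 21
    if 26 < 36 <= speed:
        j = 13 // h
        j = 10 // speed
    else:
        print(h)
    h += 36 * j
    r = [xs for pos in xs]
    r += 5
    xs -= h[19]
    print(26)
    if r > j > xs:
        h += handle(r)
    speed += r * r
    return pos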